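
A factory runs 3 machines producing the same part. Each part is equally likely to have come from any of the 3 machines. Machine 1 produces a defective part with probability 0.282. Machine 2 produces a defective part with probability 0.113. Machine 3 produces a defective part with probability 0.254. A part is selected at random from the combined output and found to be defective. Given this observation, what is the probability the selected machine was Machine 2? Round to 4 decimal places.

P(defective|M1) = 0.282; P(defective|M2) = 0.113; P(defective|M3) = 0.254.
Prior × likelihood for each source: 0.333333·0.282=0.09400, 0.333333·0.113=0.03767, 0.333333·0.254=0.08467. Summing gives P(defective) = 0.21633.
P(Machine 2 | defective) = 0.03767 / 0.21633 = 0.1741.

Posterior probability ≈ 0.1741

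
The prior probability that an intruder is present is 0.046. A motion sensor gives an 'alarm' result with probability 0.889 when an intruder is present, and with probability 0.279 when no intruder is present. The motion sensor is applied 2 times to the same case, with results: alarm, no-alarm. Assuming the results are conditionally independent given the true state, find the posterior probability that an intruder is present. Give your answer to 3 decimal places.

Posterior P(H) ≈ 0.023

With H the event that an intruder is present, the joint likelihood of the observed sequence is P(data|H) = 0.889·0.111 = 0.098679 and P(data|¬H) = 0.279·0.721 = 0.20116.
Bayes: P(H|data) = 0.046·0.098679 / (0.046·0.098679 + 0.954·0.20116) = 0.0045392/0.19644 = 0.0231.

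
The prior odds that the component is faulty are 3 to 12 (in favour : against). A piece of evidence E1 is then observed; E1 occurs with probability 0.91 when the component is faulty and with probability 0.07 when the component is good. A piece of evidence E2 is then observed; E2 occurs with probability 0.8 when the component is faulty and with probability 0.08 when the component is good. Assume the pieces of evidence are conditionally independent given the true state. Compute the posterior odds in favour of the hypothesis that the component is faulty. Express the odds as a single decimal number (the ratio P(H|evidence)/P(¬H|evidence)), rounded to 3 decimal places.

Posterior odds ≈ 32.500

Prior odds = 3/12 = 0.25000. In log-odds, ln(0.25000) = -1.3863.
Add log likelihood ratios: ln(13.000) + ln(10.000) = 4.8675.
Posterior log-odds = 3.4812, so posterior odds = exp(3.4812) = 32.500.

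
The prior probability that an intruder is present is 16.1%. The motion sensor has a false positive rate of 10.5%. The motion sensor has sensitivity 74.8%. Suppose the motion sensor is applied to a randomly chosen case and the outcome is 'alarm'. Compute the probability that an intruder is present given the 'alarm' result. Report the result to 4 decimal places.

Write H for 'an intruder is present'. Prior odds H:¬H = 0.161/0.839 = 0.19190. For the 'alarm' outcome, the likelihood ratio is 0.748/0.105 = 7.1238.
Posterior odds = 0.19190 × 7.1238 = 1.3670, so P(H|E) = 1.3670/(1+1.3670) = 0.5775.

P(H | E) ≈ 0.5775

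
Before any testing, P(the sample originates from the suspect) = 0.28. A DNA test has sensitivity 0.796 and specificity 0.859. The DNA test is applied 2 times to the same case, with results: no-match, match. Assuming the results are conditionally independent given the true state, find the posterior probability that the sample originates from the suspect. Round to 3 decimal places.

Let H be the event that the sample originates from the suspect; start with P(H) = 0.28. P('match'|H) = 0.796, P('match'|¬H) = 0.141.
Update on result 1 ('no-match'): P(H) ← 0.204·0.2800 / (0.204·0.2800 + 0.859·0.7200) = 0.057120/0.67560 = 0.0845.
Update on result 2 ('match'): P(H) ← 0.796·0.0845 / (0.796·0.0845 + 0.141·0.9155) = 0.067299/0.19638 = 0.3427.

Posterior P(H) ≈ 0.343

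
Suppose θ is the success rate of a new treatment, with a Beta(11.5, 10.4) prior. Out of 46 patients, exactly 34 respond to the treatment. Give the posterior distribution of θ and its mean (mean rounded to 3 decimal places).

The binomial likelihood is conjugate to the Beta prior: with 34 successes and 12 failures, the posterior is Beta(11.5+34, 10.4+12) = Beta(45.5, 22.4).
E[θ | data] = 45.5/(45.5+22.4) = 0.670.

Posterior: Beta(45.5, 22.4); mean ≈ 0.670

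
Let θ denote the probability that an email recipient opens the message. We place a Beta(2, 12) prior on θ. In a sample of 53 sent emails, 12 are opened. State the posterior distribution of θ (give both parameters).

The binomial likelihood is conjugate to the Beta prior: with 12 successes and 41 failures, the posterior is Beta(2+12, 12+41) = Beta(14, 53).

Posterior: Beta(14, 53)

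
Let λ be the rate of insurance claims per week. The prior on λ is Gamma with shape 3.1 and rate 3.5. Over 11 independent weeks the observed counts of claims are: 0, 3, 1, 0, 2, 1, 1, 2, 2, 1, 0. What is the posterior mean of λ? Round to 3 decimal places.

Total count ∑xᵢ = 13 over n = 11 weeks.
Gamma is conjugate to the Poisson likelihood: posterior is Gamma(shape = 3.1+13 = 16.1, rate = 3.5+11 = 14.5).
E[λ | data] = 16.1/14.5 = 1.110.

Posterior mean ≈ 1.110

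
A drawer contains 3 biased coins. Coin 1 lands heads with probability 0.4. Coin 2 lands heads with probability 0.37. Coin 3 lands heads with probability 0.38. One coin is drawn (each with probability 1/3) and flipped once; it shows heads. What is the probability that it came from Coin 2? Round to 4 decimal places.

Tabulate prior·likelihood by source: [1] prior 0.333333, lik 0.4, product 0.1333; [2] prior 0.333333, lik 0.37, product 0.1233; [3] prior 0.333333, lik 0.38, product 0.1267.
Normalizing constant = 0.38333; the posterior for Coin 2 is its product over the sum, 0.1233/0.38333 = 0.3217.

Posterior probability ≈ 0.3217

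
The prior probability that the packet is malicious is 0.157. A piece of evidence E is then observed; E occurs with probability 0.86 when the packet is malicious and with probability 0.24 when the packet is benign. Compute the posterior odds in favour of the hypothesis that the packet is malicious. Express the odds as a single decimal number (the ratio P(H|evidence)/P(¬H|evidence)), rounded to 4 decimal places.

Prior odds = 0.157/(1−0.157) = 0.18624.
Likelihood ratio for E = 0.86/0.24 = 3.5833.
Posterior odds = prior odds × LR = 0.66736.

Posterior odds ≈ 0.6674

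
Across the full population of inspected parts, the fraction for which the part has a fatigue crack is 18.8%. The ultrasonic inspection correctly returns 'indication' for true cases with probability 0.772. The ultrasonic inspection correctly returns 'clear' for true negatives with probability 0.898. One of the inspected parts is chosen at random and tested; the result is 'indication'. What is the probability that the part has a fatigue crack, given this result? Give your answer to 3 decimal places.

Let H be the event that the part has a fatigue crack. P(H) = 0.188, so P(¬H) = 0.812. With E the 'indication' result, P(E|H) = 0.772 and P(E|¬H) = 0.102.
P(E) = 0.772·0.188 + 0.102·0.812 = 0.14514 + 0.082824 = 0.22796.
By Bayes' theorem, P(H|E) = 0.14514 / 0.22796 = 0.637.

P(H | E) ≈ 0.637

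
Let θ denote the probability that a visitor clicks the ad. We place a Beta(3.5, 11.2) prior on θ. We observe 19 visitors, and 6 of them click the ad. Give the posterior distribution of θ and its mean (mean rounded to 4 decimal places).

Observing 6 successes and 13 failures updates Beta(3.5, 11.2) by adding the success and failure counts to the two shape parameters: α = 3.5+6 = 9.5, β = 11.2+13 = 24.2.
Posterior mean = α/(α+β) = 9.5/33.7 = 0.2819.

Posterior: Beta(9.5, 24.2); mean ≈ 0.2819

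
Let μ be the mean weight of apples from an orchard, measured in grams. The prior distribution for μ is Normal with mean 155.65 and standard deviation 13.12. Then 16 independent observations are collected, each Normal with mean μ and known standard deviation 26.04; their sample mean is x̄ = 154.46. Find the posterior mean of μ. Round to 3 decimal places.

Posterior mean ≈ 154.695

With known σ, the Normal prior is conjugate. Weight on the data is w = (n/σ²)/(n/σ² + 1/τ₀²) = 0.0235960/(0.0235960+0.00580941) = 0.80244.
Posterior mean = w·x̄ + (1−w)·μ₀ = 0.80244·154.46 + 0.19756·155.65 = 154.695.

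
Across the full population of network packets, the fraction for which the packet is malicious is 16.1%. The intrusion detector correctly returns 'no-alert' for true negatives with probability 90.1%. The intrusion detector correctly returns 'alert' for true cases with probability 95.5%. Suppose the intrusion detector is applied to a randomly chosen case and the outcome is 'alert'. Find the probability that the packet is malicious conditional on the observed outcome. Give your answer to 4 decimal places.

P(H | E) ≈ 0.6493

Write H for 'the packet is malicious'. Prior odds H:¬H = 0.161/0.839 = 0.19190. For the 'alert' outcome, the likelihood ratio is 0.955/0.099 = 9.6465.
Posterior odds = 0.19190 × 9.6465 = 1.8511, so P(H|E) = 1.8511/(1+1.8511) = 0.6493.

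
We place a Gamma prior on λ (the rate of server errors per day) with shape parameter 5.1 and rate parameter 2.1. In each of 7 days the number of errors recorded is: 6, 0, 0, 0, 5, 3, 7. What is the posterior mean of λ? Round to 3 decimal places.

Posterior mean ≈ 2.868

Total count ∑xᵢ = 21 over n = 7 days.
Gamma is conjugate to the Poisson likelihood: posterior is Gamma(shape = 5.1+21 = 26.1, rate = 2.1+7 = 9.1).
Posterior mean = shape/rate = 26.1/9.1 = 2.868.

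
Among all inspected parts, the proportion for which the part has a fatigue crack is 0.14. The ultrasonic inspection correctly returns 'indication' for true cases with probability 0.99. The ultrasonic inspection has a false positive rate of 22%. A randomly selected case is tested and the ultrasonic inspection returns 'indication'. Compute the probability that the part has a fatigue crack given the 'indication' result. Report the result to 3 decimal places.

P(H | E) ≈ 0.423

Let H be the event that the part has a fatigue crack. P(H) = 0.14, so P(¬H) = 0.86. With E the 'indication' result, P(E|H) = 0.99 and P(E|¬H) = 0.22.
P(E) = 0.99·0.14 + 0.22·0.86 = 0.13860 + 0.18920 = 0.32780.
By Bayes' theorem, P(H|E) = 0.13860 / 0.32780 = 0.423.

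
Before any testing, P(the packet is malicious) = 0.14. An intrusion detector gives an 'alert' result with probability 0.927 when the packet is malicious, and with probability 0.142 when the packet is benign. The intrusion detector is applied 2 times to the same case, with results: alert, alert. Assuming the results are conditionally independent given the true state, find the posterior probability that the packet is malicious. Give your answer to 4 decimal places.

Let H be the event that the packet is malicious; start with P(H) = 0.14. P('alert'|H) = 0.927, P('alert'|¬H) = 0.142.
Update on result 1 ('alert'): P(H) ← 0.927·0.1400 / (0.927·0.1400 + 0.142·0.8600) = 0.12978/0.25190 = 0.5152.
Update on result 2 ('alert'): P(H) ← 0.927·0.5152 / (0.927·0.5152 + 0.142·0.4848) = 0.47759/0.54644 = 0.8740.

Posterior P(H) ≈ 0.8740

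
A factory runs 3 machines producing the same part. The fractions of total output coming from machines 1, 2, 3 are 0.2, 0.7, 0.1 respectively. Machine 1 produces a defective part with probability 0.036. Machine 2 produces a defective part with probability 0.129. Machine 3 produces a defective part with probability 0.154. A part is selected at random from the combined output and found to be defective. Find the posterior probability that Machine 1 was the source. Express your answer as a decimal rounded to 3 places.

P(defective|M1) = 0.036; P(defective|M2) = 0.129; P(defective|M3) = 0.154.
Prior × likelihood for each source: 0.2·0.036=0.007200, 0.7·0.129=0.09030, 0.1·0.154=0.01540. Summing gives P(defective) = 0.11290.
P(Machine 1 | defective) = 0.007200 / 0.11290 = 0.064.

Posterior probability ≈ 0.064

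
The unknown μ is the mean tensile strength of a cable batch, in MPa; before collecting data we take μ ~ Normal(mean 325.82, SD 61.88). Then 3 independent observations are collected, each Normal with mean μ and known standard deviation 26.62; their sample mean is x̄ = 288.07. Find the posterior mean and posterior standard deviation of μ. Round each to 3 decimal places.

Posterior mean ≈ 290.263; posterior SD ≈ 14.916

Prior precision 1/τ₀² = 1/61.88² = 0.00026116; data precision n/σ² = 3/26.62² = 0.00423355.
Posterior precision = 0.00026116 + 0.00423355 = 0.00449471, giving posterior SD = 1/√0.00449471 = 14.916.
Posterior mean = (0.00026116·325.82 + 0.00423355·288.07) / 0.00449471 = 290.263.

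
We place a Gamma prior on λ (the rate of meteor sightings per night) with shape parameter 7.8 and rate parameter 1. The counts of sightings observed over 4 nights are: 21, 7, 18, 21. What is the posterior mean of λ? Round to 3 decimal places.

Posterior mean ≈ 14.960

The Poisson likelihood adds the total count to the shape and the number of exposure periods to the rate. Here ∑xᵢ = 67 and n = 4, so shape 7.8→74.8 and rate 1→5.
Posterior mean = shape/rate = 74.8/5 = 14.960.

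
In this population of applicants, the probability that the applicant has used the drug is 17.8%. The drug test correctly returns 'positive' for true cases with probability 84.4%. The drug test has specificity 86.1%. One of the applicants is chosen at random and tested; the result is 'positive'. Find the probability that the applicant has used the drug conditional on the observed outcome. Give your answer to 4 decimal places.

Write H for 'the applicant has used the drug'. Prior odds H:¬H = 0.178/0.822 = 0.21655. For the 'positive' outcome, the likelihood ratio is 0.844/0.139 = 6.0719.
Posterior odds = 0.21655 × 6.0719 = 1.3148, so P(H|E) = 1.3148/(1+1.3148) = 0.5680.

P(H | E) ≈ 0.5680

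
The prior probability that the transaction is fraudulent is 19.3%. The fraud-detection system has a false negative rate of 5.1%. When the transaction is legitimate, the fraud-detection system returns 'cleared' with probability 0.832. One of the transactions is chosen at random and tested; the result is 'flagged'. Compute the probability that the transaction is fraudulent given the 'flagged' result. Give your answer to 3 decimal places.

Write H for 'the transaction is fraudulent'. Prior odds H:¬H = 0.193/0.807 = 0.23916. For the 'flagged' outcome, the likelihood ratio is 0.949/0.168 = 5.6488.
Posterior odds = 0.23916 × 5.6488 = 1.3510, so P(H|E) = 1.3510/(1+1.3510) = 0.575.

P(H | E) ≈ 0.575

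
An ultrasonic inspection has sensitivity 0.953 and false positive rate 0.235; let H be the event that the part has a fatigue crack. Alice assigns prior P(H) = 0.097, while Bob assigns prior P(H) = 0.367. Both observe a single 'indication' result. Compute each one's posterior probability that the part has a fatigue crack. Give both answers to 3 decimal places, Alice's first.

Alice: 0.303; Bob: 0.702

The likelihood ratio for an 'indication' result is 0.953/0.235 = 4.0553.
Alice: prior odds 0.097/0.903 = 0.10742; posterior odds 0.43562; posterior probability 0.303.
Bob: prior odds 0.367/0.633 = 0.57978; posterior odds 2.3512; posterior probability 0.702.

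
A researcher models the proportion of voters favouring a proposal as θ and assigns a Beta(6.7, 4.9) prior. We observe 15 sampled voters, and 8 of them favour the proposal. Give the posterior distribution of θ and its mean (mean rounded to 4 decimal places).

Posterior: Beta(14.7, 11.9); mean ≈ 0.5526

Observing 8 successes and 7 failures updates Beta(6.7, 4.9) by adding the success and failure counts to the two shape parameters: α = 6.7+8 = 14.7, β = 4.9+7 = 11.9.
Posterior mean = α/(α+β) = 14.7/26.6 = 0.5526.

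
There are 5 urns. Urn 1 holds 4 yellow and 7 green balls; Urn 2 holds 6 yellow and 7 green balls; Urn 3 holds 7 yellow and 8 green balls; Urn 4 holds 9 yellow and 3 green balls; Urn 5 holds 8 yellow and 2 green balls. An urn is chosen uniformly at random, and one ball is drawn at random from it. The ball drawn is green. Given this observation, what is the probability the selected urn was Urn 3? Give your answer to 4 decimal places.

Posterior probability ≈ 0.2471

Tabulate prior·likelihood by source: [1] prior 0.2, lik 0.6364, product 0.1273; [2] prior 0.2, lik 0.5385, product 0.1077; [3] prior 0.2, lik 0.5333, product 0.1067; [4] prior 0.2, lik 0.25, product 0.05000; [5] prior 0.2, lik 0.2, product 0.04000.
Normalizing constant = 0.43163; the posterior for Urn 3 is its product over the sum, 0.1067/0.43163 = 0.2471.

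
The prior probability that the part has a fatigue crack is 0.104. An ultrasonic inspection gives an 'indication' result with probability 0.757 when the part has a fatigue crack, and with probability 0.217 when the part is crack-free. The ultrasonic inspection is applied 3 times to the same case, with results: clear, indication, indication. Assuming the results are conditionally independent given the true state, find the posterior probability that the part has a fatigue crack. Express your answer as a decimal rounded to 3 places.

Posterior P(H) ≈ 0.305

With H the event that the part has a fatigue crack, the joint likelihood of the observed sequence is P(data|H) = 0.243·0.757·0.757 = 0.13925 and P(data|¬H) = 0.783·0.217·0.217 = 0.036871.
Bayes: P(H|data) = 0.104·0.13925 / (0.104·0.13925 + 0.896·0.036871) = 0.014482/0.047518 = 0.3048.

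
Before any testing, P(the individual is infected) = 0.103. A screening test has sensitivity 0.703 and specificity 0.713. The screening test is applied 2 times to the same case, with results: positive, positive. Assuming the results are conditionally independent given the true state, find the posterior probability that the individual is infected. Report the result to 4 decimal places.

Posterior P(H) ≈ 0.4079

With H the event that the individual is infected, the joint likelihood of the observed sequence is P(data|H) = 0.703·0.703 = 0.49421 and P(data|¬H) = 0.287·0.287 = 0.082369.
Bayes: P(H|data) = 0.103·0.49421 / (0.103·0.49421 + 0.897·0.082369) = 0.050904/0.12479 = 0.4079.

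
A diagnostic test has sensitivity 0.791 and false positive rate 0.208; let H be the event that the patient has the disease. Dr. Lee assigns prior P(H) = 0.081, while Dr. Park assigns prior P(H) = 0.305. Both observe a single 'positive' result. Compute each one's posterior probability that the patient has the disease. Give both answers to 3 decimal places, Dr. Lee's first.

P('+'|H) = 0.791, P('+'|¬H) = 0.208.
Dr. Lee: numerator 0.791·0.081 = 0.064071; evidence = 0.064071+0.208·0.919 = 0.25522; posterior = 0.251.
Dr. Park: numerator 0.791·0.305 = 0.24125; evidence = 0.24125+0.208·0.695 = 0.38582; posterior = 0.625.

Dr. Lee: 0.251; Dr. Park: 0.625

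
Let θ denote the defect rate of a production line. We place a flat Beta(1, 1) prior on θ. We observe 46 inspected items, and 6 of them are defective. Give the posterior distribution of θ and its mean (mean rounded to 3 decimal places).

Posterior: Beta(7, 41); mean ≈ 0.146

Observing 6 successes and 40 failures updates Beta(1, 1) by adding the success and failure counts to the two shape parameters: α = 1+6 = 7, β = 1+40 = 41.
E[θ | data] = 7/(7+41) = 0.146.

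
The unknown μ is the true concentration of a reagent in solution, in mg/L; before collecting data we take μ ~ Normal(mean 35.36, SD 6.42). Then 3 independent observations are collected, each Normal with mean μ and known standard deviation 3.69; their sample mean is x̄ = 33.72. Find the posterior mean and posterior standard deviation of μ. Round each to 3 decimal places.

Prior precision 1/τ₀² = 1/6.42² = 0.0242622; data precision n/σ² = 3/3.69² = 0.220327.
Posterior precision = 0.0242622 + 0.220327 = 0.244590, giving posterior SD = 1/√0.244590 = 2.022.
Posterior mean = (0.0242622·35.36 + 0.220327·33.72) / 0.244590 = 33.883.

Posterior mean ≈ 33.883; posterior SD ≈ 2.022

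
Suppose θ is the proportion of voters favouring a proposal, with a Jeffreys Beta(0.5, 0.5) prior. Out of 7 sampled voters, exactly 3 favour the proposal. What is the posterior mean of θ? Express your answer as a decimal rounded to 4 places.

Observing 3 successes and 4 failures updates Beta(0.5, 0.5) by adding the success and failure counts to the two shape parameters: α = 0.5+3 = 3.5, β = 0.5+4 = 4.5.
Posterior mean = α/(α+β) = 3.5/8 = 0.4375.

Posterior mean ≈ 0.4375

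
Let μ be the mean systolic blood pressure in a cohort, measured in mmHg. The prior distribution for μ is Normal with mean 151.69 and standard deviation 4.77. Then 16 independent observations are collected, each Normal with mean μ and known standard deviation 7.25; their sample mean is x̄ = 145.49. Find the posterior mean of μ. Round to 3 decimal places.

With known σ, the Normal prior is conjugate. Weight on the data is w = (n/σ²)/(n/σ² + 1/τ₀²) = 0.304400/(0.304400+0.0439504) = 0.87383.
Posterior mean = w·x̄ + (1−w)·μ₀ = 0.87383·145.49 + 0.12617·151.69 = 146.272.

Posterior mean ≈ 146.272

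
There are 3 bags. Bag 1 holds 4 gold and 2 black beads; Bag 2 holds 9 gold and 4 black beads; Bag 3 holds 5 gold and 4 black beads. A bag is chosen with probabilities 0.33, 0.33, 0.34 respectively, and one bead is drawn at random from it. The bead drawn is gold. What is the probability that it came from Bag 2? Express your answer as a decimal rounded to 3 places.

Posterior probability ≈ 0.358

Tabulate prior·likelihood by source: [1] prior 0.33, lik 0.6667, product 0.2200; [2] prior 0.33, lik 0.6923, product 0.2285; [3] prior 0.34, lik 0.5556, product 0.1889.
Normalizing constant = 0.63735; the posterior for Bag 2 is its product over the sum, 0.2285/0.63735 = 0.358.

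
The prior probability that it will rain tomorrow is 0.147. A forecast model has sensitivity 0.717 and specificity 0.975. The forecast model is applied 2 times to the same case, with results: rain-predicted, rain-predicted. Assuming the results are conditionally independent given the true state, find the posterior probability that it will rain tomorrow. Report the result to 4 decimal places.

Posterior P(H) ≈ 0.9930

Let H be the event that it will rain tomorrow; start with P(H) = 0.147. P('rain-predicted'|H) = 0.717, P('rain-predicted'|¬H) = 0.025.
Update on result 1 ('rain-predicted'): P(H) ← 0.717·0.1470 / (0.717·0.1470 + 0.025·0.8530) = 0.10540/0.12672 = 0.8317.
Update on result 2 ('rain-predicted'): P(H) ← 0.717·0.8317 / (0.717·0.8317 + 0.025·0.1683) = 0.59634/0.60055 = 0.9930.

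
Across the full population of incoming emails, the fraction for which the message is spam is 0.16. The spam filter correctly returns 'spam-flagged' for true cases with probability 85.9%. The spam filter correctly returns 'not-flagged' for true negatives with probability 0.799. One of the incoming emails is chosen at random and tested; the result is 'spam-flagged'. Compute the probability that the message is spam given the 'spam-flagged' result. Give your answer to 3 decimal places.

Write H for 'the message is spam'. Prior odds H:¬H = 0.16/0.84 = 0.19048. For the 'spam-flagged' outcome, the likelihood ratio is 0.859/0.201 = 4.2736.
Posterior odds = 0.19048 × 4.2736 = 0.81403, so P(H|E) = 0.81403/(1+0.81403) = 0.449.

P(H | E) ≈ 0.449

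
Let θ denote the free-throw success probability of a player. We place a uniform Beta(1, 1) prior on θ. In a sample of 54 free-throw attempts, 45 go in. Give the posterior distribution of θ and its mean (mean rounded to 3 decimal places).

The binomial likelihood is conjugate to the Beta prior: with 45 successes and 9 failures, the posterior is Beta(1+45, 1+9) = Beta(46, 10).
E[θ | data] = 46/(46+10) = 0.821.

Posterior: Beta(46, 10); mean ≈ 0.821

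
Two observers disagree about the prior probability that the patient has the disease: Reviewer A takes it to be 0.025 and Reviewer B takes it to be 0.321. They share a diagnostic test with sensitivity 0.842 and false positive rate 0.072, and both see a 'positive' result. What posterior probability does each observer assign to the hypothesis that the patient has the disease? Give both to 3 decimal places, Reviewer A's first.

Reviewer A: 0.231; Reviewer B: 0.847

P('+'|H) = 0.842, P('+'|¬H) = 0.072.
Reviewer A: numerator 0.842·0.025 = 0.021050; evidence = 0.021050+0.072·0.975 = 0.091250; posterior = 0.231.
Reviewer B: numerator 0.842·0.321 = 0.27028; evidence = 0.27028+0.072·0.679 = 0.31917; posterior = 0.847.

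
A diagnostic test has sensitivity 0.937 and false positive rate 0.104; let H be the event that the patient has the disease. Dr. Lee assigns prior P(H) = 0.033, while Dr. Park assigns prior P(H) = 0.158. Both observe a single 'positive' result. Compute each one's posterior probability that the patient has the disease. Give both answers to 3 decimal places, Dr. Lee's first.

Dr. Lee: 0.235; Dr. Park: 0.628

The likelihood ratio for a 'positive' result is 0.937/0.104 = 9.0096.
Dr. Lee: prior odds 0.033/0.967 = 0.034126; posterior odds 0.30746; posterior probability 0.235.
Dr. Park: prior odds 0.158/0.842 = 0.18765; posterior odds 1.6906; posterior probability 0.628.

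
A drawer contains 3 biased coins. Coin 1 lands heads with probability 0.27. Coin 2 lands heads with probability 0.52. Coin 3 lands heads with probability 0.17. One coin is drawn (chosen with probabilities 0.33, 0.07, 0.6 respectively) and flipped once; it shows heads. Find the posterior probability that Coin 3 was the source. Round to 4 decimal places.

Posterior probability ≈ 0.4484

P(heads|C1) = 0.27; P(heads|C2) = 0.52; P(heads|C3) = 0.17.
Prior × likelihood for each source: 0.33·0.27=0.08910, 0.07·0.52=0.03640, 0.6·0.17=0.1020. Summing gives P(heads) = 0.22750.
P(Coin 3 | heads) = 0.1020 / 0.22750 = 0.4484.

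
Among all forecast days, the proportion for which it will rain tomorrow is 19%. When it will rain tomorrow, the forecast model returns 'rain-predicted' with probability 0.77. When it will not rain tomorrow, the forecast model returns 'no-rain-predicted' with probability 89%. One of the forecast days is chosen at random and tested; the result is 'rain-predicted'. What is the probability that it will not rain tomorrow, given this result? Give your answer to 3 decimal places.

P(¬H | E) ≈ 0.379

Let H be the event that it will rain tomorrow. P(H) = 0.19, so P(¬H) = 0.81. With E the 'rain-predicted' result, P(E|H) = 0.77 and P(E|¬H) = 0.11.
P(E) = 0.77·0.19 + 0.11·0.81 = 0.14630 + 0.089100 = 0.23540.
By Bayes' theorem, P(H|E) = 0.14630 / 0.23540 = 0.621. Hence P(¬H|E) = 1 − 0.621 = 0.379.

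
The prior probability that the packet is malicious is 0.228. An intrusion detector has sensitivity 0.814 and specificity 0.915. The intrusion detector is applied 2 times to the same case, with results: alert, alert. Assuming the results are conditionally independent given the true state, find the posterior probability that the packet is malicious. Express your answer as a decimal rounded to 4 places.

Let H be the event that the packet is malicious; start with P(H) = 0.228. P('alert'|H) = 0.814, P('alert'|¬H) = 0.085.
Update on result 1 ('alert'): P(H) ← 0.814·0.2280 / (0.814·0.2280 + 0.085·0.7720) = 0.18559/0.25121 = 0.7388.
Update on result 2 ('alert'): P(H) ← 0.814·0.7388 / (0.814·0.7388 + 0.085·0.2612) = 0.60137/0.62358 = 0.9644.

Posterior P(H) ≈ 0.9644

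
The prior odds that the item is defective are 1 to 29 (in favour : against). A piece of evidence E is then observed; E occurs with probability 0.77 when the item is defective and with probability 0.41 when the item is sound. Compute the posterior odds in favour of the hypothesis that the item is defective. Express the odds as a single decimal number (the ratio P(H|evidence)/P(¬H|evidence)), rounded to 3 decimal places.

Prior odds = 1/29 = 0.034483.
Likelihood ratio for E = 0.77/0.41 = 1.8780.
Posterior odds = prior odds × LR = 0.064760.

Posterior odds ≈ 0.065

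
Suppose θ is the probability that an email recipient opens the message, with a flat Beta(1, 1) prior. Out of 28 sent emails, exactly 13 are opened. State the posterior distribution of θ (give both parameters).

The binomial likelihood is conjugate to the Beta prior: with 13 successes and 15 failures, the posterior is Beta(1+13, 1+15) = Beta(14, 16).

Posterior: Beta(14, 16)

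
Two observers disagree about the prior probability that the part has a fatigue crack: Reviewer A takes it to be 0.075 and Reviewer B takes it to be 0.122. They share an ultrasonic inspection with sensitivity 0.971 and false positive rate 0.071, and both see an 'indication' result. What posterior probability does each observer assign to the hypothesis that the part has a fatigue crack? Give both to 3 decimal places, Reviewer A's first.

P('+'|H) = 0.971, P('+'|¬H) = 0.071.
Reviewer A: numerator 0.971·0.075 = 0.072825; evidence = 0.072825+0.071·0.925 = 0.13850; posterior = 0.526.
Reviewer B: numerator 0.971·0.122 = 0.11846; evidence = 0.11846+0.071·0.878 = 0.18080; posterior = 0.655.

Reviewer A: 0.526; Reviewer B: 0.655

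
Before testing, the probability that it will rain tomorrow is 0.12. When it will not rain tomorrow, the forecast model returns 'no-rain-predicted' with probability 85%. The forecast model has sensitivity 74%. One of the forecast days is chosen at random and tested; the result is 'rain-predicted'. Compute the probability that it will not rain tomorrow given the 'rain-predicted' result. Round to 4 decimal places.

Write H for 'it will rain tomorrow'. Prior odds H:¬H = 0.12/0.88 = 0.13636. For the 'rain-predicted' outcome, the likelihood ratio is 0.74/0.15 = 4.9333.
Posterior odds = 0.13636 × 4.9333 = 0.67273, so P(H|E) = 0.67273/(1+0.67273) = 0.4022. Then P(¬H|E) = 1 − 0.4022 = 0.5978.

P(¬H | E) ≈ 0.5978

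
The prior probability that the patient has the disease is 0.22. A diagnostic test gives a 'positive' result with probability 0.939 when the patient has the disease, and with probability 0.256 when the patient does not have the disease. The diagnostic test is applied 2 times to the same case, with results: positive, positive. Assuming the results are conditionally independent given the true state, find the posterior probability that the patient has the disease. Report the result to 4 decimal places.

Let H be the event that the patient has the disease; start with P(H) = 0.22. P('positive'|H) = 0.939, P('positive'|¬H) = 0.256.
Update on result 1 ('positive'): P(H) ← 0.939·0.2200 / (0.939·0.2200 + 0.256·0.7800) = 0.20658/0.40626 = 0.5085.
Update on result 2 ('positive'): P(H) ← 0.939·0.5085 / (0.939·0.5085 + 0.256·0.4915) = 0.47747/0.60330 = 0.7914.

Posterior P(H) ≈ 0.7914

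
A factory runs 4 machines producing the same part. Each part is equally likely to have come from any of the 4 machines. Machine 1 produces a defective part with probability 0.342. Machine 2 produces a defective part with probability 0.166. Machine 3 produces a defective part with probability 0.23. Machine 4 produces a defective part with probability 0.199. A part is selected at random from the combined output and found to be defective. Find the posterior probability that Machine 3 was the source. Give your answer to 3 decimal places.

P(defective|M1) = 0.342; P(defective|M2) = 0.166; P(defective|M3) = 0.23; P(defective|M4) = 0.199.
Prior × likelihood for each source: 0.25·0.342=0.08550, 0.25·0.166=0.04150, 0.25·0.23=0.05750, 0.25·0.199=0.04975. Summing gives P(defective) = 0.23425.
P(Machine 3 | defective) = 0.05750 / 0.23425 = 0.245.

Posterior probability ≈ 0.245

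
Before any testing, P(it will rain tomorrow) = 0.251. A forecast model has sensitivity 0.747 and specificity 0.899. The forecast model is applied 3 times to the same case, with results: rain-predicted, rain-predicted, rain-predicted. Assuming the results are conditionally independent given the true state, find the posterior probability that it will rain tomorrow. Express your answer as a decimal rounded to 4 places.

Let H be the event that it will rain tomorrow; start with P(H) = 0.251. P('rain-predicted'|H) = 0.747, P('rain-predicted'|¬H) = 0.101.
Update on result 1 ('rain-predicted'): P(H) ← 0.747·0.2510 / (0.747·0.2510 + 0.101·0.7490) = 0.18750/0.26315 = 0.7125.
Update on result 2 ('rain-predicted'): P(H) ← 0.747·0.7125 / (0.747·0.7125 + 0.101·0.2875) = 0.53225/0.56129 = 0.9483.
Update on result 3 ('rain-predicted'): P(H) ← 0.747·0.9483 / (0.747·0.9483 + 0.101·0.0517) = 0.70836/0.71358 = 0.9927.

Posterior P(H) ≈ 0.9927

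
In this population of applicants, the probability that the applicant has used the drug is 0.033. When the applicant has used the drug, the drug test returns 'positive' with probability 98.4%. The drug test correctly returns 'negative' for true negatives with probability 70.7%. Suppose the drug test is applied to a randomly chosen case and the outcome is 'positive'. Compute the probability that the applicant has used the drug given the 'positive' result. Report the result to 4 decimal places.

Let H be the event that the applicant has used the drug. P(H) = 0.033, so P(¬H) = 0.967. With E the 'positive' result, P(E|H) = 0.984 and P(E|¬H) = 0.293.
P(E) = 0.984·0.033 + 0.293·0.967 = 0.032472 + 0.28333 = 0.31580.
By Bayes' theorem, P(H|E) = 0.032472 / 0.31580 = 0.1028.

P(H | E) ≈ 0.1028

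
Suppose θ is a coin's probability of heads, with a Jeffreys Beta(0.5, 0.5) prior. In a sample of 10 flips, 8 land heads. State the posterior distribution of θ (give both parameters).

Observing 8 successes and 2 failures updates Beta(0.5, 0.5) by adding the success and failure counts to the two shape parameters: α = 0.5+8 = 8.5, β = 0.5+2 = 2.5.

Posterior: Beta(8.5, 2.5)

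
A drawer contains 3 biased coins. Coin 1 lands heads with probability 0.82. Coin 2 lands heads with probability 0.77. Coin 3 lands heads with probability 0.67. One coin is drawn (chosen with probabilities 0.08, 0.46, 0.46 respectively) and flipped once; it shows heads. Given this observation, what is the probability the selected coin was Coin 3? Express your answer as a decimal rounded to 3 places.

P(heads|C1) = 0.82; P(heads|C2) = 0.77; P(heads|C3) = 0.67.
Prior × likelihood for each source: 0.08·0.82=0.06560, 0.46·0.77=0.3542, 0.46·0.67=0.3082. Summing gives P(heads) = 0.72800.
P(Coin 3 | heads) = 0.3082 / 0.72800 = 0.423.

Posterior probability ≈ 0.423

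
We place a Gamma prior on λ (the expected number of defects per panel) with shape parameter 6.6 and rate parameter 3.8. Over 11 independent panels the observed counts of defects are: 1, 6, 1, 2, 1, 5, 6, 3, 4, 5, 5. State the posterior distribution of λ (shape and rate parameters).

Total count ∑xᵢ = 39 over n = 11 panels.
Gamma is conjugate to the Poisson likelihood: posterior is Gamma(shape = 6.6+39 = 45.6, rate = 3.8+11 = 14.8).

Posterior: Gamma(shape=45.6, rate=14.8)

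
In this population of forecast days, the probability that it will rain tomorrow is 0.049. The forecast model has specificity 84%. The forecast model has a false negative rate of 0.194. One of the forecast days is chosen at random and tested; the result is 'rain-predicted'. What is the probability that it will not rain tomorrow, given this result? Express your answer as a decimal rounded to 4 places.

P(¬H | E) ≈ 0.7939

Let H be the event that it will rain tomorrow. P(H) = 0.049, so P(¬H) = 0.951. With E the 'rain-predicted' result, P(E|H) = 0.806 and P(E|¬H) = 0.16.
P(E) = 0.806·0.049 + 0.16·0.951 = 0.039494 + 0.15216 = 0.19165.
By Bayes' theorem, P(H|E) = 0.039494 / 0.19165 = 0.2061. Hence P(¬H|E) = 1 − 0.2061 = 0.7939.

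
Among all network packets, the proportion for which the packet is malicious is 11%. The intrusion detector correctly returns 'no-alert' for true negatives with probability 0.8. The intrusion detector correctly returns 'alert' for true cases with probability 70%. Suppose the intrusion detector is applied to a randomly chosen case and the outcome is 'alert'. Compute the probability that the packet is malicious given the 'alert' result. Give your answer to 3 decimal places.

P(H | E) ≈ 0.302

Write H for 'the packet is malicious'. Prior odds H:¬H = 0.11/0.89 = 0.12360. For the 'alert' outcome, the likelihood ratio is 0.7/0.2 = 3.5000.
Posterior odds = 0.12360 × 3.5000 = 0.43258, so P(H|E) = 0.43258/(1+0.43258) = 0.302.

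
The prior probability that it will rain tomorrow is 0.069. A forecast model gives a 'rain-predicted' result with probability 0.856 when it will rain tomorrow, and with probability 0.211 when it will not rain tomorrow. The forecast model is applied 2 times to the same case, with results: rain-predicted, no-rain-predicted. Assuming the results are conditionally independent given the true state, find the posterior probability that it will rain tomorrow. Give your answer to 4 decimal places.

Posterior P(H) ≈ 0.0520

Let H be the event that it will rain tomorrow; start with P(H) = 0.069. P('rain-predicted'|H) = 0.856, P('rain-predicted'|¬H) = 0.211.
Update on result 1 ('rain-predicted'): P(H) ← 0.856·0.0690 / (0.856·0.0690 + 0.211·0.9310) = 0.059064/0.25550 = 0.2312.
Update on result 2 ('no-rain-predicted'): P(H) ← 0.144·0.2312 / (0.144·0.2312 + 0.789·0.7688) = 0.033288/0.63990 = 0.0520.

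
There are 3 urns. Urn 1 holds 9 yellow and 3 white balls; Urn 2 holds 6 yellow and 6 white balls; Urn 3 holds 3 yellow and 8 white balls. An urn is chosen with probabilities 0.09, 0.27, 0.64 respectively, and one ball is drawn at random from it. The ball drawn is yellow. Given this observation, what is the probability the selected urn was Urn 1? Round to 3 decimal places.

Posterior probability ≈ 0.179

P(yellow|Urn 1) = 0.75; P(yellow|Urn 2) = 0.5; P(yellow|Urn 3) = 0.2727.
Prior × likelihood for each source: 0.09·0.75=0.06750, 0.27·0.5=0.1350, 0.64·0.2727=0.1745. Summing gives P(yellow) = 0.37705.
P(Urn 1 | yellow) = 0.06750 / 0.37705 = 0.179.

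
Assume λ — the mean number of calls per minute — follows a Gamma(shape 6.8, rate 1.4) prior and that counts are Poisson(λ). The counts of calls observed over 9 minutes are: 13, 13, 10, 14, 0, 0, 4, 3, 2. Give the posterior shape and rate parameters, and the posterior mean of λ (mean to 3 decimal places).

Total count ∑xᵢ = 59 over n = 9 minutes.
Gamma is conjugate to the Poisson likelihood: posterior is Gamma(shape = 6.8+59 = 65.8, rate = 1.4+9 = 10.4).
Posterior mean = shape/rate = 65.8/10.4 = 6.327.

Posterior: Gamma(shape=65.8, rate=10.4); mean ≈ 6.327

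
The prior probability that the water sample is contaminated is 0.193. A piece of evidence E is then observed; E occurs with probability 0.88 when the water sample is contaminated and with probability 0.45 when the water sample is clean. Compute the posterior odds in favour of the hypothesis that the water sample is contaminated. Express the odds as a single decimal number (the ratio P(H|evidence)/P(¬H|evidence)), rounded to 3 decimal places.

Prior odds = 0.193/(1−0.193) = 0.23916. In log-odds, ln(0.23916) = -1.4306.
Add log likelihood ratio: ln(1.9556) = 0.67067.
Posterior log-odds = -0.75996, so posterior odds = exp(-0.75996) = 0.46769.

Posterior odds ≈ 0.468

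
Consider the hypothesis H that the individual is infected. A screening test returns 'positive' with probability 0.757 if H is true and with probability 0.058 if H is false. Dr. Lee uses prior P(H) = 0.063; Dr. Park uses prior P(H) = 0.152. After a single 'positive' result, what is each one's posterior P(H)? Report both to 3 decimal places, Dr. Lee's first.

P('+'|H) = 0.757, P('+'|¬H) = 0.058.
Dr. Lee: numerator 0.757·0.063 = 0.047691; evidence = 0.047691+0.058·0.937 = 0.10204; posterior = 0.467.
Dr. Park: numerator 0.757·0.152 = 0.11506; evidence = 0.11506+0.058·0.848 = 0.16425; posterior = 0.701.

Dr. Lee: 0.467; Dr. Park: 0.701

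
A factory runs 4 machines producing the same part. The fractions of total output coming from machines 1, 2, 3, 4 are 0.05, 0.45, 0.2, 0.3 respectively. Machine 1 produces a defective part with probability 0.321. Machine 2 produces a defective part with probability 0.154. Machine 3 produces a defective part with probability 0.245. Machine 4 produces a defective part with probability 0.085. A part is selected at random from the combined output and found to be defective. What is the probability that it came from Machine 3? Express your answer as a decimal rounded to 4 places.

Posterior probability ≈ 0.3065

P(defective|M1) = 0.321; P(defective|M2) = 0.154; P(defective|M3) = 0.245; P(defective|M4) = 0.085.
Prior × likelihood for each source: 0.05·0.321=0.01605, 0.45·0.154=0.06930, 0.2·0.245=0.04900, 0.3·0.085=0.02550. Summing gives P(defective) = 0.15985.
P(Machine 3 | defective) = 0.04900 / 0.15985 = 0.3065.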